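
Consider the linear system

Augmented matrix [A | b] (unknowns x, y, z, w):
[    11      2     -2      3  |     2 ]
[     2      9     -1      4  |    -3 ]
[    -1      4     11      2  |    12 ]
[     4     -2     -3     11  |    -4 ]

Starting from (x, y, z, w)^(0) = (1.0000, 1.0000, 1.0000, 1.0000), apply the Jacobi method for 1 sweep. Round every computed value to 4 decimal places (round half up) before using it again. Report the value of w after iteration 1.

Iteration 1:
  x = (2 - (2)·1.0000 - (-2)·1.0000 - (3)·1.0000) / (11) = -0.0909
  y = (-3 - (2)·1.0000 - (-1)·1.0000 - (4)·1.0000) / (9) = -0.8889
  z = (12 - (-1)·1.0000 - (4)·1.0000 - (2)·1.0000) / (11) = 0.6364
  w = (-4 - (4)·1.0000 - (-2)·1.0000 - (-3)·1.0000) / (11) = -0.2727

-0.2727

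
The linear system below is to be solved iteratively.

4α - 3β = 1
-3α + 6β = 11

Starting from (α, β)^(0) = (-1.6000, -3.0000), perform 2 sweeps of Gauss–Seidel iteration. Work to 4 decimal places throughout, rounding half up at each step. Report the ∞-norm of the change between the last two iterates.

Iteration 1:
  α = (1 - (-3)·-3.0000) / (4) = -2.0000
  β = (11 - (-3)·-2.0000) / (6) = 0.8333
Iteration 2:
  α = (1 - (-3)·0.8333) / (4) = 0.8750
  β = (11 - (-3)·0.8750) / (6) = 2.2708
Change: (2.8750, 1.4375) → max |·| = 2.8750

2.8750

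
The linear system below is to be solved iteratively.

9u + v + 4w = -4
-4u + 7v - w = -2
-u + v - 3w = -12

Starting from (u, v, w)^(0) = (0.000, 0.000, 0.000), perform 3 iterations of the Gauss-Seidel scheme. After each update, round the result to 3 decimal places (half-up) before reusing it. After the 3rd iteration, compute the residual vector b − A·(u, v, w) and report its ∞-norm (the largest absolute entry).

0.145

Iteration 1:
  u = (-4 - (1)·0.000 - (4)·0.000) / (9) = -0.444
  v = (-2 - (-4)·-0.444 - (-1)·0.000) / (7) = -0.539
  w = (-12 - (-1)·-0.444 - (1)·-0.539) / (-3) = 3.968
Iteration 2:
  u = (-4 - (1)·-0.539 - (4)·3.968) / (9) = -2.148
  v = (-2 - (-4)·-2.148 - (-1)·3.968) / (7) = -0.946
  w = (-12 - (-1)·-2.148 - (1)·-0.946) / (-3) = 4.401
Iteration 3:
  u = (-4 - (1)·-0.946 - (4)·4.401) / (9) = -2.295
  v = (-2 - (-4)·-2.295 - (-1)·4.401) / (7) = -0.968
  w = (-12 - (-1)·-2.295 - (1)·-0.968) / (-3) = 4.442
Residual b − A·x = (-0.145, 0.038, -0.001); ∞-norm = 0.145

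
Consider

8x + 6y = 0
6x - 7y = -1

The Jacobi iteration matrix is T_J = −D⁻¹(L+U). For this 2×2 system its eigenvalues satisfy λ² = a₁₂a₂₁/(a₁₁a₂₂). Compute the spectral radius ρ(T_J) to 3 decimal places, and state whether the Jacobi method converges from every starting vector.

0.802

a₁₂a₂₁/(a₁₁a₂₂) = (6)·(6) / ((8)·(-7)) = -0.642857
ρ = √|-0.642857| = √0.642857 = 0.802
ρ < 1, so Jacobi converges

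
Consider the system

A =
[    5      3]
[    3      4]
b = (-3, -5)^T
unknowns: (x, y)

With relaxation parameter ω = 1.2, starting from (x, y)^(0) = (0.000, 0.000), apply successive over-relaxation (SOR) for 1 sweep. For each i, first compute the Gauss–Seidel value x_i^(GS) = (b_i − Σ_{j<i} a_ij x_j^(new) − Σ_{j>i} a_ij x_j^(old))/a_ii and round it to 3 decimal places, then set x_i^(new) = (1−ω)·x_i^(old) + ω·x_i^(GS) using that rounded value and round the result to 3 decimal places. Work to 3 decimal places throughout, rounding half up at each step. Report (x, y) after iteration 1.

Iteration 1:
  x: GS value = (-3 - (3)·0.000) / (5) = -0.600;  x ← (1−ω)·0.000 + ω·-0.600 = -0.720
  y: GS value = (-5 - (3)·-0.720) / (4) = -0.710;  y ← (1−ω)·0.000 + ω·-0.710 = -0.852

(-0.720, -0.852)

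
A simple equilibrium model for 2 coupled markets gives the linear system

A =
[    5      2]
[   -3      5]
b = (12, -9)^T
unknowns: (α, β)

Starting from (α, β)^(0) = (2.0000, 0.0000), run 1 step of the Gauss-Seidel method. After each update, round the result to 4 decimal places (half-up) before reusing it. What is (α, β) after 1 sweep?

Iteration 1:
  α = (12 - (2)·0.0000) / (5) = 2.4000
  β = (-9 - (-3)·2.4000) / (5) = -0.3600

(2.4000, -0.3600)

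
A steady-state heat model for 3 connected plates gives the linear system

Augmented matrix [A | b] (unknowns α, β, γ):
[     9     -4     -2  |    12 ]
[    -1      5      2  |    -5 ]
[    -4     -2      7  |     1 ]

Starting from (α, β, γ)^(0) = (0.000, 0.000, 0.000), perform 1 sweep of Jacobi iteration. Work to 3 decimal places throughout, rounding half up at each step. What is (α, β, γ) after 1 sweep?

(1.333, -1.000, 0.143)

Iteration 1:
  α = (12 - (-4)·0.000 - (-2)·0.000) / (9) = 1.333
  β = (-5 - (-1)·0.000 - (2)·0.000) / (5) = -1.000
  γ = (1 - (-4)·0.000 - (-2)·0.000) / (7) = 0.143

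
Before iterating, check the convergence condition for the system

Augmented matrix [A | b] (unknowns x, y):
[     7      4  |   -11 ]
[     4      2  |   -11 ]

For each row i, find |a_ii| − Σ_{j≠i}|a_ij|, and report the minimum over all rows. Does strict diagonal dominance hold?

-2

row 1: |7| − (4) = 3
row 2: |2| − (4) = -2
minimum over rows = -2 → not strictly diagonally dominant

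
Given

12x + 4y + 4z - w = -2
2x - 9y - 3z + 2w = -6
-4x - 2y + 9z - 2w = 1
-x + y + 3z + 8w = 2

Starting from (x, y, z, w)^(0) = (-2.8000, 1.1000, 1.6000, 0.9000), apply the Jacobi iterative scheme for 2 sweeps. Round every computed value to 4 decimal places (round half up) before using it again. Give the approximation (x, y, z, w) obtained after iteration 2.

(0.0895, 0.4898, -0.5800, 0.4205)

Iteration 1:
  x = (-2 - (4)·1.1000 - (4)·1.6000 - (-1)·0.9000) / (12) = -0.9917
  y = (-6 - (2)·-2.8000 - (-3)·1.6000 - (2)·0.9000) / (-9) = -0.2889
  z = (1 - (-4)·-2.8000 - (-2)·1.1000 - (-2)·0.9000) / (9) = -0.6889
  w = (2 - (-1)·-2.8000 - (1)·1.1000 - (3)·1.6000) / (8) = -0.8375
Iteration 2:
  x = (-2 - (4)·-0.2889 - (4)·-0.6889 - (-1)·-0.8375) / (12) = 0.0895
  y = (-6 - (2)·-0.9917 - (-3)·-0.6889 - (2)·-0.8375) / (-9) = 0.4898
  z = (1 - (-4)·-0.9917 - (-2)·-0.2889 - (-2)·-0.8375) / (9) = -0.5800
  w = (2 - (-1)·-0.9917 - (1)·-0.2889 - (3)·-0.6889) / (8) = 0.4205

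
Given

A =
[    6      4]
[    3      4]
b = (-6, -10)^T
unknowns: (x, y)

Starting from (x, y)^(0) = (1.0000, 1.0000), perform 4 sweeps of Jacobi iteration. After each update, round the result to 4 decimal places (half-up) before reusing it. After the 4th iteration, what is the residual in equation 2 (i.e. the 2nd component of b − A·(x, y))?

-4.2500

Iteration 1:
  x = (-6 - (4)·1.0000) / (6) = -1.6667
  y = (-10 - (3)·1.0000) / (4) = -3.2500
Iteration 2:
  x = (-6 - (4)·-3.2500) / (6) = 1.1667
  y = (-10 - (3)·-1.6667) / (4) = -1.2500
Iteration 3:
  x = (-6 - (4)·-1.2500) / (6) = -0.1667
  y = (-10 - (3)·1.1667) / (4) = -3.3750
Iteration 4:
  x = (-6 - (4)·-3.3750) / (6) = 1.2500
  y = (-10 - (3)·-0.1667) / (4) = -2.3750
Residual b − A·x = (-4.0000, -4.2500)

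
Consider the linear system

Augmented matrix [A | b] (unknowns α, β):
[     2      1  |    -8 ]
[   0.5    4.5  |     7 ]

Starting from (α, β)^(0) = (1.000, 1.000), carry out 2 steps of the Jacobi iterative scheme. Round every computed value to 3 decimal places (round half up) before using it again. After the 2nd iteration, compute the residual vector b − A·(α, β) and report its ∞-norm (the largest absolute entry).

Iteration 1:
  α = (-8 - (1)·1.000) / (2) = -4.500
  β = (7 - (0.5)·1.000) / (4.5) = 1.444
Iteration 2:
  α = (-8 - (1)·1.444) / (2) = -4.722
  β = (7 - (0.5)·-4.500) / (4.5) = 2.056
Residual b − A·x = (-0.612, 0.109); ∞-norm = 0.612

0.612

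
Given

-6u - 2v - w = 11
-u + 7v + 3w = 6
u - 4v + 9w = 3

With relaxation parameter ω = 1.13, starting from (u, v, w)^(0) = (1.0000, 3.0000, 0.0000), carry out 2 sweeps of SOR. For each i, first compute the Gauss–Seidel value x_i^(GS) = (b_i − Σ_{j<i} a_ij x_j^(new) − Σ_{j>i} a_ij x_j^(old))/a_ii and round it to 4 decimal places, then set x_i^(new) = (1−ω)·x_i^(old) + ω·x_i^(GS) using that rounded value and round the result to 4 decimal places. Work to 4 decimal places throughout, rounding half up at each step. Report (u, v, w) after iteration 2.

(-1.8075, 0.2766, 0.6365)

Iteration 1:
  u: GS value = (11 - (-2)·3.0000 - (-1)·0.0000) / (-6) = -2.8333;  u ← (1−ω)·1.0000 + ω·-2.8333 = -3.3316
  v: GS value = (6 - (-1)·-3.3316 - (3)·0.0000) / (7) = 0.3812;  v ← (1−ω)·3.0000 + ω·0.3812 = 0.0408
  w: GS value = (3 - (1)·-3.3316 - (-4)·0.0408) / (9) = 0.7216;  w ← (1−ω)·0.0000 + ω·0.7216 = 0.8154
Iteration 2:
  u: GS value = (11 - (-2)·0.0408 - (-1)·0.8154) / (-6) = -1.9828;  u ← (1−ω)·-3.3316 + ω·-1.9828 = -1.8075
  v: GS value = (6 - (-1)·-1.8075 - (3)·0.8154) / (7) = 0.2495;  v ← (1−ω)·0.0408 + ω·0.2495 = 0.2766
  w: GS value = (3 - (1)·-1.8075 - (-4)·0.2766) / (9) = 0.6571;  w ← (1−ω)·0.8154 + ω·0.6571 = 0.6365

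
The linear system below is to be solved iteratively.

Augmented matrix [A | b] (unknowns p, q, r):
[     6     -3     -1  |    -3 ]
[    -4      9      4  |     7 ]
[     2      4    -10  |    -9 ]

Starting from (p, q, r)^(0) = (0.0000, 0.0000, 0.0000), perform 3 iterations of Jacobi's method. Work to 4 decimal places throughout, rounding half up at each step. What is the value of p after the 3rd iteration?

-0.2370

Iteration 1:
  p = (-3 - (-3)·0.0000 - (-1)·0.0000) / (6) = -0.5000
  q = (7 - (-4)·0.0000 - (4)·0.0000) / (9) = 0.7778
  r = (-9 - (2)·0.0000 - (4)·0.0000) / (-10) = 0.9000
Iteration 2:
  p = (-3 - (-3)·0.7778 - (-1)·0.9000) / (6) = 0.0389
  q = (7 - (-4)·-0.5000 - (4)·0.9000) / (9) = 0.1556
  r = (-9 - (2)·-0.5000 - (4)·0.7778) / (-10) = 1.1111
Iteration 3:
  p = (-3 - (-3)·0.1556 - (-1)·1.1111) / (6) = -0.2370
  q = (7 - (-4)·0.0389 - (4)·1.1111) / (9) = 0.3012
  r = (-9 - (2)·0.0389 - (4)·0.1556) / (-10) = 0.9700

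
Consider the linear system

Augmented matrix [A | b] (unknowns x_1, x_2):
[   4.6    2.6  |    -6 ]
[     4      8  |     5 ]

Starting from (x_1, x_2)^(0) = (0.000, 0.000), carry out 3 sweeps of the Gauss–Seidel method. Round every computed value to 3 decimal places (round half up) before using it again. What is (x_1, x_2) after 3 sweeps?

Iteration 1:
  x_1 = (-6 - (2.6)·0.000) / (4.6) = -1.304
  x_2 = (5 - (4)·-1.304) / (8) = 1.277
Iteration 2:
  x_1 = (-6 - (2.6)·1.277) / (4.6) = -2.026
  x_2 = (5 - (4)·-2.026) / (8) = 1.638
Iteration 3:
  x_1 = (-6 - (2.6)·1.638) / (4.6) = -2.230
  x_2 = (5 - (4)·-2.230) / (8) = 1.740

(-2.230, 1.740)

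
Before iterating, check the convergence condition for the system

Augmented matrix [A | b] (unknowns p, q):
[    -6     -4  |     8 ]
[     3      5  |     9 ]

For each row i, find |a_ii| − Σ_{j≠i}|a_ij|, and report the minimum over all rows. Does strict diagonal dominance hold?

2

row 1: |-6| − (4) = 2
row 2: |5| − (3) = 2
minimum over rows = 2 → strictly diagonally dominant (convergence guaranteed)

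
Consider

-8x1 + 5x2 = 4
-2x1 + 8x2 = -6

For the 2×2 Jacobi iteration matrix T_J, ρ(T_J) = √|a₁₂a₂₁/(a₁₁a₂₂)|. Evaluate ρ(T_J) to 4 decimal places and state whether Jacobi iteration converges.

a₁₂a₂₁/(a₁₁a₂₂) = (5)·(-2) / ((-8)·(8)) = 0.156250
ρ = √|0.156250| = √0.156250 = 0.3953
ρ < 1, so Jacobi converges

0.3953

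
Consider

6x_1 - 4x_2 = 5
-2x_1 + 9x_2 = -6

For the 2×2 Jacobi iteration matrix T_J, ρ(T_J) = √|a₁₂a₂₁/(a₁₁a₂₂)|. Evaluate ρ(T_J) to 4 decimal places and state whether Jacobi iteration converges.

a₁₂a₂₁/(a₁₁a₂₂) = (-4)·(-2) / ((6)·(9)) = 0.148148
ρ = √|0.148148| = √0.148148 = 0.3849
ρ < 1, so Jacobi converges

0.3849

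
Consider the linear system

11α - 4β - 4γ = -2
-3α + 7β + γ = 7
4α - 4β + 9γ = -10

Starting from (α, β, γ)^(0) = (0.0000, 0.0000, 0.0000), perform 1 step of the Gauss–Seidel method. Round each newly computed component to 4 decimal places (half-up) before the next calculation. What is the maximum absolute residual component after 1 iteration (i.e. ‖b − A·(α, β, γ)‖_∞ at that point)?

Iteration 1:
  α = (-2 - (-4)·0.0000 - (-4)·0.0000) / (11) = -0.1818
  β = (7 - (-3)·-0.1818 - (1)·0.0000) / (7) = 0.9221
  γ = (-10 - (4)·-0.1818 - (-4)·0.9221) / (9) = -0.6205
Residual b − A·x = (1.2062, 0.6204, 0.0001); ∞-norm = 1.2062

1.2062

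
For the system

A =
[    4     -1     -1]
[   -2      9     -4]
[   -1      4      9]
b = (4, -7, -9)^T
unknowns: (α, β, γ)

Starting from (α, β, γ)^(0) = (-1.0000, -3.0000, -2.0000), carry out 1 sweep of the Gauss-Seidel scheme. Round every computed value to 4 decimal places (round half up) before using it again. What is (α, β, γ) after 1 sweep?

Iteration 1:
  α = (4 - (-1)·-3.0000 - (-1)·-2.0000) / (4) = -0.2500
  β = (-7 - (-2)·-0.2500 - (-4)·-2.0000) / (9) = -1.7222
  γ = (-9 - (-1)·-0.2500 - (4)·-1.7222) / (9) = -0.2624

(-0.2500, -1.7222, -0.2624)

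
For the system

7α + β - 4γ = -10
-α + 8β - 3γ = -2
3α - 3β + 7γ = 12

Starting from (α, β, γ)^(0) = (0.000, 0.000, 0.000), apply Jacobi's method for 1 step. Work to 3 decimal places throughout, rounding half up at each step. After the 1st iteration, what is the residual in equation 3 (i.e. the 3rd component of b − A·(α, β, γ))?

Iteration 1:
  α = (-10 - (1)·0.000 - (-4)·0.000) / (7) = -1.429
  β = (-2 - (-1)·0.000 - (-3)·0.000) / (8) = -0.250
  γ = (12 - (3)·0.000 - (-3)·0.000) / (7) = 1.714
Residual b − A·x = (7.109, 3.713, 3.539)

3.539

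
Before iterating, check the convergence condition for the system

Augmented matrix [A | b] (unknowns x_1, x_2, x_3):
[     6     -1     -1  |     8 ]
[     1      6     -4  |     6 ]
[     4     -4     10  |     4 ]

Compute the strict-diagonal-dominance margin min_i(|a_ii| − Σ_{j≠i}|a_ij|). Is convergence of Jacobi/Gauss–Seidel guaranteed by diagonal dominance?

1

row 1: |6| − (1+1) = 4
row 2: |6| − (1+4) = 1
row 3: |10| − (4+4) = 2
minimum over rows = 1 → strictly diagonally dominant (convergence guaranteed)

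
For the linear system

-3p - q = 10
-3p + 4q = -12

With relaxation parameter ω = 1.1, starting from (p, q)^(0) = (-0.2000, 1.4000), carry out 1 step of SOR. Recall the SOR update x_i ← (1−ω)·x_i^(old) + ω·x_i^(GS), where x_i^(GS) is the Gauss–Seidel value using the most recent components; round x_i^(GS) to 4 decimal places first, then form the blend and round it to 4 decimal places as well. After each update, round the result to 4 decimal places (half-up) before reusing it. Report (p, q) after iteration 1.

Iteration 1:
  p: GS value = (10 - (-1)·1.4000) / (-3) = -3.8000;  p ← (1−ω)·-0.2000 + ω·-3.8000 = -4.1600
  q: GS value = (-12 - (-3)·-4.1600) / (4) = -6.1200;  q ← (1−ω)·1.4000 + ω·-6.1200 = -6.8720

(-4.1600, -6.8720)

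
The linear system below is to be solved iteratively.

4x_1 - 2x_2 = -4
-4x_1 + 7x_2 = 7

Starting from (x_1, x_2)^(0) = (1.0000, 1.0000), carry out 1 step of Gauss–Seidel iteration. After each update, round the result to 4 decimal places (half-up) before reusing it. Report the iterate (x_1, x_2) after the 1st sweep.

(-0.5000, 0.7143)

Iteration 1:
  x_1 = (-4 - (-2)·1.0000) / (4) = -0.5000
  x_2 = (7 - (-4)·-0.5000) / (7) = 0.7143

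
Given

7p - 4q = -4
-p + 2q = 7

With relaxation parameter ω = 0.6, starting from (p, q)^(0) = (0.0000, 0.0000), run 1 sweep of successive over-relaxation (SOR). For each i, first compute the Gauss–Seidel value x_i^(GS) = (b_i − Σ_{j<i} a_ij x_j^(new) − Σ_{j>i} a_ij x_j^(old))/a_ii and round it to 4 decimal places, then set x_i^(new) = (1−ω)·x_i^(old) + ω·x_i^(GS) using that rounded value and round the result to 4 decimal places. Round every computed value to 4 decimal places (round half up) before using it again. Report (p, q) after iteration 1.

(-0.3428, 1.9972)

Iteration 1:
  p: GS value = (-4 - (-4)·0.0000) / (7) = -0.5714;  p ← (1−ω)·0.0000 + ω·-0.5714 = -0.3428
  q: GS value = (7 - (-1)·-0.3428) / (2) = 3.3286;  q ← (1−ω)·0.0000 + ω·3.3286 = 1.9972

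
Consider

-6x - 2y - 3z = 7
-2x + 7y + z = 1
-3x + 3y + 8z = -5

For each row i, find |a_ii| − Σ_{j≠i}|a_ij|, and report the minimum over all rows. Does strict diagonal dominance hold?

1

row 1: |-6| − (2+3) = 1
row 2: |7| − (2+1) = 4
row 3: |8| − (3+3) = 2
minimum over rows = 1 → strictly diagonally dominant (convergence guaranteed)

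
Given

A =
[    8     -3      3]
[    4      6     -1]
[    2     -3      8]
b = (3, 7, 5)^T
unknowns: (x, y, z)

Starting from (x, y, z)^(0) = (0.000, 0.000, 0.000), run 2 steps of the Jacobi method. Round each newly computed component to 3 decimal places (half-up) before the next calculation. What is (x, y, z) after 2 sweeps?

(0.578, 1.021, 0.969)

Iteration 1:
  x = (3 - (-3)·0.000 - (3)·0.000) / (8) = 0.375
  y = (7 - (4)·0.000 - (-1)·0.000) / (6) = 1.167
  z = (5 - (2)·0.000 - (-3)·0.000) / (8) = 0.625
Iteration 2:
  x = (3 - (-3)·1.167 - (3)·0.625) / (8) = 0.578
  y = (7 - (4)·0.375 - (-1)·0.625) / (6) = 1.021
  z = (5 - (2)·0.375 - (-3)·1.167) / (8) = 0.969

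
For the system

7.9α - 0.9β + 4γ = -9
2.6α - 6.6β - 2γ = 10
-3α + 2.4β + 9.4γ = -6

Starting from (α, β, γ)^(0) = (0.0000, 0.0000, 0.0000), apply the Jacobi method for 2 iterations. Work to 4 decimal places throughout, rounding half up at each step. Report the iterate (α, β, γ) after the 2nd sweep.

Iteration 1:
  α = (-9 - (-0.9)·0.0000 - (4)·0.0000) / (7.9) = -1.1392
  β = (10 - (2.6)·0.0000 - (-2)·0.0000) / (-6.6) = -1.5152
  γ = (-6 - (-3)·0.0000 - (2.4)·0.0000) / (9.4) = -0.6383
Iteration 2:
  α = (-9 - (-0.9)·-1.5152 - (4)·-0.6383) / (7.9) = -0.9887
  β = (10 - (2.6)·-1.1392 - (-2)·-0.6383) / (-6.6) = -1.7705
  γ = (-6 - (-3)·-1.1392 - (2.4)·-1.5152) / (9.4) = -0.6150

(-0.9887, -1.7705, -0.6150)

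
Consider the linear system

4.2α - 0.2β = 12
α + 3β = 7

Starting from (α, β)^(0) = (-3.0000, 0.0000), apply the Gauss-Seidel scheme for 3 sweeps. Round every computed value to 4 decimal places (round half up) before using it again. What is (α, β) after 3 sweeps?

Iteration 1:
  α = (12 - (-0.2)·0.0000) / (4.2) = 2.8571
  β = (7 - (1)·2.8571) / (3) = 1.3810
Iteration 2:
  α = (12 - (-0.2)·1.3810) / (4.2) = 2.9229
  β = (7 - (1)·2.9229) / (3) = 1.3590
Iteration 3:
  α = (12 - (-0.2)·1.3590) / (4.2) = 2.9219
  β = (7 - (1)·2.9219) / (3) = 1.3594

(2.9219, 1.3594)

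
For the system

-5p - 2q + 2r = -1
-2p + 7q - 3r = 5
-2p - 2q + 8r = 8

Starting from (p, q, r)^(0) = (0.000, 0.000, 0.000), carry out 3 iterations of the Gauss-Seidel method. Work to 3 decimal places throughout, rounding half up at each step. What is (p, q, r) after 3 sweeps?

Iteration 1:
  p = (-1 - (-2)·0.000 - (2)·0.000) / (-5) = 0.200
  q = (5 - (-2)·0.200 - (-3)·0.000) / (7) = 0.771
  r = (8 - (-2)·0.200 - (-2)·0.771) / (8) = 1.243
Iteration 2:
  p = (-1 - (-2)·0.771 - (2)·1.243) / (-5) = 0.389
  q = (5 - (-2)·0.389 - (-3)·1.243) / (7) = 1.358
  r = (8 - (-2)·0.389 - (-2)·1.358) / (8) = 1.437
Iteration 3:
  p = (-1 - (-2)·1.358 - (2)·1.437) / (-5) = 0.232
  q = (5 - (-2)·0.232 - (-3)·1.437) / (7) = 1.396
  r = (8 - (-2)·0.232 - (-2)·1.396) / (8) = 1.407

(0.232, 1.396, 1.407)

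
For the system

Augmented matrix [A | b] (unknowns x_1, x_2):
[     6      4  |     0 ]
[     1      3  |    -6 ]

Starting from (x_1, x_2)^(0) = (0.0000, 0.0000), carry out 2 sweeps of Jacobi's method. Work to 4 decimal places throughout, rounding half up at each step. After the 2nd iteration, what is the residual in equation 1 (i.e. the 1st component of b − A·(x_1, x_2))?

0.0002

Iteration 1:
  x_1 = (0 - (4)·0.0000) / (6) = 0.0000
  x_2 = (-6 - (1)·0.0000) / (3) = -2.0000
Iteration 2:
  x_1 = (0 - (4)·-2.0000) / (6) = 1.3333
  x_2 = (-6 - (1)·0.0000) / (3) = -2.0000
Residual b − A·x = (0.0002, -1.3333)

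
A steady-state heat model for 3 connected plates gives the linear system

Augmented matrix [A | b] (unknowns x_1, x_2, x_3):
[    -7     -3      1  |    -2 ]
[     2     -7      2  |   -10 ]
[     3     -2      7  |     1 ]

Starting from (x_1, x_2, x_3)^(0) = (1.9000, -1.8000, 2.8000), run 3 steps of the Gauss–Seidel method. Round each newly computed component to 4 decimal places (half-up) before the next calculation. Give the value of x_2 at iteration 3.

1.6328

Iteration 1:
  x_1 = (-2 - (-3)·-1.8000 - (1)·2.8000) / (-7) = 1.4571
  x_2 = (-10 - (2)·1.4571 - (2)·2.8000) / (-7) = 2.6449
  x_3 = (1 - (3)·1.4571 - (-2)·2.6449) / (7) = 0.2741
Iteration 2:
  x_1 = (-2 - (-3)·2.6449 - (1)·0.2741) / (-7) = -0.8087
  x_2 = (-10 - (2)·-0.8087 - (2)·0.2741) / (-7) = 1.2758
  x_3 = (1 - (3)·-0.8087 - (-2)·1.2758) / (7) = 0.8540
Iteration 3:
  x_1 = (-2 - (-3)·1.2758 - (1)·0.8540) / (-7) = -0.1391
  x_2 = (-10 - (2)·-0.1391 - (2)·0.8540) / (-7) = 1.6328
  x_3 = (1 - (3)·-0.1391 - (-2)·1.6328) / (7) = 0.6690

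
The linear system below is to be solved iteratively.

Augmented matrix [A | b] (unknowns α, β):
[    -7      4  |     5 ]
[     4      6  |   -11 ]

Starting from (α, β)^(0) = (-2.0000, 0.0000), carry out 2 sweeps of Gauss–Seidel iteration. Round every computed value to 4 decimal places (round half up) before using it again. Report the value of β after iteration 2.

-0.8401

Iteration 1:
  α = (5 - (4)·0.0000) / (-7) = -0.7143
  β = (-11 - (4)·-0.7143) / (6) = -1.3571
Iteration 2:
  α = (5 - (4)·-1.3571) / (-7) = -1.4898
  β = (-11 - (4)·-1.4898) / (6) = -0.8401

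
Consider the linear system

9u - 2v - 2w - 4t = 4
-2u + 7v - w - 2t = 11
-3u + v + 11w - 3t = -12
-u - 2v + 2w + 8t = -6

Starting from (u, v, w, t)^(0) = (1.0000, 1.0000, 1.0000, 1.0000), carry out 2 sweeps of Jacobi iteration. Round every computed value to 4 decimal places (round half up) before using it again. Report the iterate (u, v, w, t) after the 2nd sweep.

Iteration 1:
  u = (4 - (-2)·1.0000 - (-2)·1.0000 - (-4)·1.0000) / (9) = 1.3333
  v = (11 - (-2)·1.0000 - (-1)·1.0000 - (-2)·1.0000) / (7) = 2.2857
  w = (-12 - (-3)·1.0000 - (1)·1.0000 - (-3)·1.0000) / (11) = -0.6364
  t = (-6 - (-1)·1.0000 - (-2)·1.0000 - (2)·1.0000) / (8) = -0.6250
Iteration 2:
  u = (4 - (-2)·2.2857 - (-2)·-0.6364 - (-4)·-0.6250) / (9) = 0.5332
  v = (11 - (-2)·1.3333 - (-1)·-0.6364 - (-2)·-0.6250) / (7) = 1.6829
  w = (-12 - (-3)·1.3333 - (1)·2.2857 - (-3)·-0.6250) / (11) = -1.1055
  t = (-6 - (-1)·1.3333 - (-2)·2.2857 - (2)·-0.6364) / (8) = 0.1472

(0.5332, 1.6829, -1.1055, 0.1472)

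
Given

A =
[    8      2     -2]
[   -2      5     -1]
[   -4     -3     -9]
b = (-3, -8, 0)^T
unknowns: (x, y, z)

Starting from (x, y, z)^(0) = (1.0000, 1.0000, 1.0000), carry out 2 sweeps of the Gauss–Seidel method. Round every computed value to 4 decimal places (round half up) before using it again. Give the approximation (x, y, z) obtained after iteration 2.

(0.1833, -1.3900, 0.3819)

Iteration 1:
  x = (-3 - (2)·1.0000 - (-2)·1.0000) / (8) = -0.3750
  y = (-8 - (-2)·-0.3750 - (-1)·1.0000) / (5) = -1.5500
  z = (0 - (-4)·-0.3750 - (-3)·-1.5500) / (-9) = 0.6833
Iteration 2:
  x = (-3 - (2)·-1.5500 - (-2)·0.6833) / (8) = 0.1833
  y = (-8 - (-2)·0.1833 - (-1)·0.6833) / (5) = -1.3900
  z = (0 - (-4)·0.1833 - (-3)·-1.3900) / (-9) = 0.3819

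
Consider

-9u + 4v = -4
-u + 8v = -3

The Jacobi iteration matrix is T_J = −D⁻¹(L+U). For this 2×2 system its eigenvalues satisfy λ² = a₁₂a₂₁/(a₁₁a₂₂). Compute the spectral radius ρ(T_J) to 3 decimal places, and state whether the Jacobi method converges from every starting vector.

a₁₂a₂₁/(a₁₁a₂₂) = (4)·(-1) / ((-9)·(8)) = 0.055556
ρ = √|0.055556| = √0.055556 = 0.236
ρ < 1, so Jacobi converges

0.236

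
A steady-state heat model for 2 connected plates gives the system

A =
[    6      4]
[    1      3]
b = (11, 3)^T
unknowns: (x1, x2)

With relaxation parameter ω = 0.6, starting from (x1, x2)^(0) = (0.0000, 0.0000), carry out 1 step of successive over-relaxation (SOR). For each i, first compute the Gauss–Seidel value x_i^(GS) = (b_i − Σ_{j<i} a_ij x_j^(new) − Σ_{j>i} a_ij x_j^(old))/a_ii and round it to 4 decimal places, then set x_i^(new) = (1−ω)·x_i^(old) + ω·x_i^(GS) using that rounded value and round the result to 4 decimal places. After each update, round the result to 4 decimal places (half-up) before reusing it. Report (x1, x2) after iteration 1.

(1.1000, 0.3800)

Iteration 1:
  x1: GS value = (11 - (4)·0.0000) / (6) = 1.8333;  x1 ← (1−ω)·0.0000 + ω·1.8333 = 1.1000
  x2: GS value = (3 - (1)·1.1000) / (3) = 0.6333;  x2 ← (1−ω)·0.0000 + ω·0.6333 = 0.3800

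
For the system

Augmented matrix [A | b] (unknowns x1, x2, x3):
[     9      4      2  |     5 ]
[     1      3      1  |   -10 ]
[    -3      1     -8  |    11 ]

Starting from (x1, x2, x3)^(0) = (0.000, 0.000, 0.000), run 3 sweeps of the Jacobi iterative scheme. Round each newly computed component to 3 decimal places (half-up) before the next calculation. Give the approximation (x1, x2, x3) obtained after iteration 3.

Iteration 1:
  x1 = (5 - (4)·0.000 - (2)·0.000) / (9) = 0.556
  x2 = (-10 - (1)·0.000 - (1)·0.000) / (3) = -3.333
  x3 = (11 - (-3)·0.000 - (1)·0.000) / (-8) = -1.375
Iteration 2:
  x1 = (5 - (4)·-3.333 - (2)·-1.375) / (9) = 2.342
  x2 = (-10 - (1)·0.556 - (1)·-1.375) / (3) = -3.060
  x3 = (11 - (-3)·0.556 - (1)·-3.333) / (-8) = -2.000
Iteration 3:
  x1 = (5 - (4)·-3.060 - (2)·-2.000) / (9) = 2.360
  x2 = (-10 - (1)·2.342 - (1)·-2.000) / (3) = -3.447
  x3 = (11 - (-3)·2.342 - (1)·-3.060) / (-8) = -2.636

(2.360, -3.447, -2.636)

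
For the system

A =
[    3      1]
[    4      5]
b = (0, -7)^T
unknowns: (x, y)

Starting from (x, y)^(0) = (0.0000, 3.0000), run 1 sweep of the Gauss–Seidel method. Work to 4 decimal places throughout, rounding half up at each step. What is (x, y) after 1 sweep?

(-1.0000, -0.6000)

Iteration 1:
  x = (0 - (1)·3.0000) / (3) = -1.0000
  y = (-7 - (4)·-1.0000) / (5) = -0.6000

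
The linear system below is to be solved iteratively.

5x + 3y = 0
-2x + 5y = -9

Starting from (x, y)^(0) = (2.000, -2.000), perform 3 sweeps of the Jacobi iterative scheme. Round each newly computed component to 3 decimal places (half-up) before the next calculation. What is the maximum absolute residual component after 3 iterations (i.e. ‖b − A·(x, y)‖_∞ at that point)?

Iteration 1:
  x = (0 - (3)·-2.000) / (5) = 1.200
  y = (-9 - (-2)·2.000) / (5) = -1.000
Iteration 2:
  x = (0 - (3)·-1.000) / (5) = 0.600
  y = (-9 - (-2)·1.200) / (5) = -1.320
Iteration 3:
  x = (0 - (3)·-1.320) / (5) = 0.792
  y = (-9 - (-2)·0.600) / (5) = -1.560
Residual b − A·x = (0.720, 0.384); ∞-norm = 0.720

0.720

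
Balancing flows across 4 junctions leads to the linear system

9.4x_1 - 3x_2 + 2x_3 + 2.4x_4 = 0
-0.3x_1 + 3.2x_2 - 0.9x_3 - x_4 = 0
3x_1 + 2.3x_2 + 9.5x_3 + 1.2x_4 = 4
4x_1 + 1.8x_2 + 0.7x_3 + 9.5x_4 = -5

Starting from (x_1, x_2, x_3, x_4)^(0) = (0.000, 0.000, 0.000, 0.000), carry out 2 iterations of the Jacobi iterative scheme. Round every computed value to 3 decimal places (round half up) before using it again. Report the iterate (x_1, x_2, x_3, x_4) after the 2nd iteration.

(0.045, -0.046, 0.487, -0.557)

Iteration 1:
  x_1 = (0 - (-3)·0.000 - (2)·0.000 - (2.4)·0.000) / (9.4) = 0.000
  x_2 = (0 - (-0.3)·0.000 - (-0.9)·0.000 - (-1)·0.000) / (3.2) = 0.000
  x_3 = (4 - (3)·0.000 - (2.3)·0.000 - (1.2)·0.000) / (9.5) = 0.421
  x_4 = (-5 - (4)·0.000 - (1.8)·0.000 - (0.7)·0.000) / (9.5) = -0.526
Iteration 2:
  x_1 = (0 - (-3)·0.000 - (2)·0.421 - (2.4)·-0.526) / (9.4) = 0.045
  x_2 = (0 - (-0.3)·0.000 - (-0.9)·0.421 - (-1)·-0.526) / (3.2) = -0.046
  x_3 = (4 - (3)·0.000 - (2.3)·0.000 - (1.2)·-0.526) / (9.5) = 0.487
  x_4 = (-5 - (4)·0.000 - (1.8)·0.000 - (0.7)·0.421) / (9.5) = -0.557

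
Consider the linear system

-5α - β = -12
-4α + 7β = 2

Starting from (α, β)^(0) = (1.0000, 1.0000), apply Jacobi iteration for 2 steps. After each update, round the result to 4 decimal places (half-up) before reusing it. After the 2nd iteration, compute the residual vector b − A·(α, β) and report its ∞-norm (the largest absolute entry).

Iteration 1:
  α = (-12 - (-1)·1.0000) / (-5) = 2.2000
  β = (2 - (-4)·1.0000) / (7) = 0.8571
Iteration 2:
  α = (-12 - (-1)·0.8571) / (-5) = 2.2286
  β = (2 - (-4)·2.2000) / (7) = 1.5429
Residual b − A·x = (0.6859, 0.1141); ∞-norm = 0.6859

0.6859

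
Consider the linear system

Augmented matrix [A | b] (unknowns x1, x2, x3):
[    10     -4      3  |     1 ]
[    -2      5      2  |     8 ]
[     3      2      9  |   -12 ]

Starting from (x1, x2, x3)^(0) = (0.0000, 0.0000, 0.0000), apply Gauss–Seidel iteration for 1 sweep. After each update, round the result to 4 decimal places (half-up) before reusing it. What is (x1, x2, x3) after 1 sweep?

Iteration 1:
  x1 = (1 - (-4)·0.0000 - (3)·0.0000) / (10) = 0.1000
  x2 = (8 - (-2)·0.1000 - (2)·0.0000) / (5) = 1.6400
  x3 = (-12 - (3)·0.1000 - (2)·1.6400) / (9) = -1.7311

(0.1000, 1.6400, -1.7311)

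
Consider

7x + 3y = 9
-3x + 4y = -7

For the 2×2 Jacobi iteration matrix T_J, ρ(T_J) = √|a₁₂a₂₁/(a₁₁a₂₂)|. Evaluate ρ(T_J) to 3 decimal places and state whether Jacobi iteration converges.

a₁₂a₂₁/(a₁₁a₂₂) = (3)·(-3) / ((7)·(4)) = -0.321429
ρ = √|-0.321429| = √0.321429 = 0.567
ρ < 1, so Jacobi converges

0.567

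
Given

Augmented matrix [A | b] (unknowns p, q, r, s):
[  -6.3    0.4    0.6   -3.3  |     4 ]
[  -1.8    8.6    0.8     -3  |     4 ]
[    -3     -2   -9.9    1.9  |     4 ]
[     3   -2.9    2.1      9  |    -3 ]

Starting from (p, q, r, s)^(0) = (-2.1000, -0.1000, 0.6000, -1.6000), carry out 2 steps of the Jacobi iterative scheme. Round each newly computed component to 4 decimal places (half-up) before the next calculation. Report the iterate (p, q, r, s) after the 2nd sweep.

(-0.7793, 0.5912, -0.3248, -0.5949)

Iteration 1:
  p = (4 - (0.4)·-0.1000 - (0.6)·0.6000 - (-3.3)·-1.6000) / (-6.3) = 0.2540
  q = (4 - (-1.8)·-2.1000 - (0.8)·0.6000 - (-3)·-1.6000) / (8.6) = -0.5884
  r = (4 - (-3)·-2.1000 - (-2)·-0.1000 - (1.9)·-1.6000) / (-9.9) = -0.0545
  s = (-3 - (3)·-2.1000 - (-2.9)·-0.1000 - (2.1)·0.6000) / (9) = 0.1944
Iteration 2:
  p = (4 - (0.4)·-0.5884 - (0.6)·-0.0545 - (-3.3)·0.1944) / (-6.3) = -0.7793
  q = (4 - (-1.8)·0.2540 - (0.8)·-0.0545 - (-3)·0.1944) / (8.6) = 0.5912
  r = (4 - (-3)·0.2540 - (-2)·-0.5884 - (1.9)·0.1944) / (-9.9) = -0.3248
  s = (-3 - (3)·0.2540 - (-2.9)·-0.5884 - (2.1)·-0.0545) / (9) = -0.5949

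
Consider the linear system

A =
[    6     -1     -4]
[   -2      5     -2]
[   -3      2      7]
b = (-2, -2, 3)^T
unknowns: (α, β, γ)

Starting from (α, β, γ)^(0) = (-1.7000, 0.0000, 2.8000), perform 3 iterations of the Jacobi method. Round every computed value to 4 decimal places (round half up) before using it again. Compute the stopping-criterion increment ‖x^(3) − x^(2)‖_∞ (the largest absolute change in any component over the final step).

0.9251

Iteration 1:
  α = (-2 - (-1)·0.0000 - (-4)·2.8000) / (6) = 1.5333
  β = (-2 - (-2)·-1.7000 - (-2)·2.8000) / (5) = 0.0400
  γ = (3 - (-3)·-1.7000 - (2)·0.0000) / (7) = -0.3000
Iteration 2:
  α = (-2 - (-1)·0.0400 - (-4)·-0.3000) / (6) = -0.5267
  β = (-2 - (-2)·1.5333 - (-2)·-0.3000) / (5) = 0.0933
  γ = (3 - (-3)·1.5333 - (2)·0.0400) / (7) = 1.0743
Iteration 3:
  α = (-2 - (-1)·0.0933 - (-4)·1.0743) / (6) = 0.3984
  β = (-2 - (-2)·-0.5267 - (-2)·1.0743) / (5) = -0.1810
  γ = (3 - (-3)·-0.5267 - (2)·0.0933) / (7) = 0.1762
Change: (0.9251, -0.2743, -0.8981) → max |·| = 0.9251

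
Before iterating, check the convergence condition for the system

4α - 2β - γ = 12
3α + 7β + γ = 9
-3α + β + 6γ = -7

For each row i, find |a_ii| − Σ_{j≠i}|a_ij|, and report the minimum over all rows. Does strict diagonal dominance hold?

1

row 1: |4| − (2+1) = 1
row 2: |7| − (3+1) = 3
row 3: |6| − (3+1) = 2
minimum over rows = 1 → strictly diagonally dominant (convergence guaranteed)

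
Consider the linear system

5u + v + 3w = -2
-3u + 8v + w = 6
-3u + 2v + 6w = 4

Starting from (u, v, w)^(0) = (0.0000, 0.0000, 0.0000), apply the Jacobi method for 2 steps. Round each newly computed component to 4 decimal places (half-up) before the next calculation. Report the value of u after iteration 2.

-0.9500

Iteration 1:
  u = (-2 - (1)·0.0000 - (3)·0.0000) / (5) = -0.4000
  v = (6 - (-3)·0.0000 - (1)·0.0000) / (8) = 0.7500
  w = (4 - (-3)·0.0000 - (2)·0.0000) / (6) = 0.6667
Iteration 2:
  u = (-2 - (1)·0.7500 - (3)·0.6667) / (5) = -0.9500
  v = (6 - (-3)·-0.4000 - (1)·0.6667) / (8) = 0.5167
  w = (4 - (-3)·-0.4000 - (2)·0.7500) / (6) = 0.2167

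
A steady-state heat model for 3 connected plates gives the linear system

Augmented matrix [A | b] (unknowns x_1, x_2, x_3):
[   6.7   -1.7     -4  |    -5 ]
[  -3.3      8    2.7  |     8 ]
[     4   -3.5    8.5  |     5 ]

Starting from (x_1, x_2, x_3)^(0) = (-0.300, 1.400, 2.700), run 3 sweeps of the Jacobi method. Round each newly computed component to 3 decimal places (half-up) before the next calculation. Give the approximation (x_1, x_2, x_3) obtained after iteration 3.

Iteration 1:
  x_1 = (-5 - (-1.7)·1.400 - (-4)·2.700) / (6.7) = 1.221
  x_2 = (8 - (-3.3)·-0.300 - (2.7)·2.700) / (8) = -0.035
  x_3 = (5 - (4)·-0.300 - (-3.5)·1.400) / (8.5) = 1.306
Iteration 2:
  x_1 = (-5 - (-1.7)·-0.035 - (-4)·1.306) / (6.7) = 0.025
  x_2 = (8 - (-3.3)·1.221 - (2.7)·1.306) / (8) = 1.063
  x_3 = (5 - (4)·1.221 - (-3.5)·-0.035) / (8.5) = -0.001
Iteration 3:
  x_1 = (-5 - (-1.7)·1.063 - (-4)·-0.001) / (6.7) = -0.477
  x_2 = (8 - (-3.3)·0.025 - (2.7)·-0.001) / (8) = 1.011
  x_3 = (5 - (4)·0.025 - (-3.5)·1.063) / (8.5) = 1.014

(-0.477, 1.011, 1.014)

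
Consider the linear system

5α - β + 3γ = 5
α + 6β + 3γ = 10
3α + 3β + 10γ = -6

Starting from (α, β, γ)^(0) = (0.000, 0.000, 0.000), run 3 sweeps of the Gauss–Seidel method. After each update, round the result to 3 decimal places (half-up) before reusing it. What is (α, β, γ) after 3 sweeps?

(2.496, 2.166, -1.999)

Iteration 1:
  α = (5 - (-1)·0.000 - (3)·0.000) / (5) = 1.000
  β = (10 - (1)·1.000 - (3)·0.000) / (6) = 1.500
  γ = (-6 - (3)·1.000 - (3)·1.500) / (10) = -1.350
Iteration 2:
  α = (5 - (-1)·1.500 - (3)·-1.350) / (5) = 2.110
  β = (10 - (1)·2.110 - (3)·-1.350) / (6) = 1.990
  γ = (-6 - (3)·2.110 - (3)·1.990) / (10) = -1.830
Iteration 3:
  α = (5 - (-1)·1.990 - (3)·-1.830) / (5) = 2.496
  β = (10 - (1)·2.496 - (3)·-1.830) / (6) = 2.166
  γ = (-6 - (3)·2.496 - (3)·2.166) / (10) = -1.999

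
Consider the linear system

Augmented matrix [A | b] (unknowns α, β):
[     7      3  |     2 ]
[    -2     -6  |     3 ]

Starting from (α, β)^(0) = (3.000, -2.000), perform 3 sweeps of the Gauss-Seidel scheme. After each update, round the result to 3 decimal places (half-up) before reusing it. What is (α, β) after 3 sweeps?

Iteration 1:
  α = (2 - (3)·-2.000) / (7) = 1.143
  β = (3 - (-2)·1.143) / (-6) = -0.881
Iteration 2:
  α = (2 - (3)·-0.881) / (7) = 0.663
  β = (3 - (-2)·0.663) / (-6) = -0.721
Iteration 3:
  α = (2 - (3)·-0.721) / (7) = 0.595
  β = (3 - (-2)·0.595) / (-6) = -0.698

(0.595, -0.698)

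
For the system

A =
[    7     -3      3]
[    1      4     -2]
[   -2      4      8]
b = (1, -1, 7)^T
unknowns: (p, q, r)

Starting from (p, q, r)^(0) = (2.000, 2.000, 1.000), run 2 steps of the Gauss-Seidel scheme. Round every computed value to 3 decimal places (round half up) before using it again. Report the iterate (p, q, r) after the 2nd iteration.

(-0.224, 0.288, 0.675)

Iteration 1:
  p = (1 - (-3)·2.000 - (3)·1.000) / (7) = 0.571
  q = (-1 - (1)·0.571 - (-2)·1.000) / (4) = 0.107
  r = (7 - (-2)·0.571 - (4)·0.107) / (8) = 0.964
Iteration 2:
  p = (1 - (-3)·0.107 - (3)·0.964) / (7) = -0.224
  q = (-1 - (1)·-0.224 - (-2)·0.964) / (4) = 0.288
  r = (7 - (-2)·-0.224 - (4)·0.288) / (8) = 0.675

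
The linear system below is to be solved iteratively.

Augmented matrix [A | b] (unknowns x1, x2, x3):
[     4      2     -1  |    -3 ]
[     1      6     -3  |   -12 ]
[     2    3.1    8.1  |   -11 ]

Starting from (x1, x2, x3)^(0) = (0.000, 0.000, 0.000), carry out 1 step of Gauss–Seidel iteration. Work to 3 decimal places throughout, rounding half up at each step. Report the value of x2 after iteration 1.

-1.875

Iteration 1:
  x1 = (-3 - (2)·0.000 - (-1)·0.000) / (4) = -0.750
  x2 = (-12 - (1)·-0.750 - (-3)·0.000) / (6) = -1.875
  x3 = (-11 - (2)·-0.750 - (3.1)·-1.875) / (8.1) = -0.455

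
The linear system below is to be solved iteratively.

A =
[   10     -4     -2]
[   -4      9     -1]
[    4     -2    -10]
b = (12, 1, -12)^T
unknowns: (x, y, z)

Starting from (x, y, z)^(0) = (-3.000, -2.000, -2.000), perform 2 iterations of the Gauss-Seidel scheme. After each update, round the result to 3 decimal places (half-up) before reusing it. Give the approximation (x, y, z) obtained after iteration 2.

Iteration 1:
  x = (12 - (-4)·-2.000 - (-2)·-2.000) / (10) = 0.000
  y = (1 - (-4)·0.000 - (-1)·-2.000) / (9) = -0.111
  z = (-12 - (4)·0.000 - (-2)·-0.111) / (-10) = 1.222
Iteration 2:
  x = (12 - (-4)·-0.111 - (-2)·1.222) / (10) = 1.400
  y = (1 - (-4)·1.400 - (-1)·1.222) / (9) = 0.869
  z = (-12 - (4)·1.400 - (-2)·0.869) / (-10) = 1.586

(1.400, 0.869, 1.586)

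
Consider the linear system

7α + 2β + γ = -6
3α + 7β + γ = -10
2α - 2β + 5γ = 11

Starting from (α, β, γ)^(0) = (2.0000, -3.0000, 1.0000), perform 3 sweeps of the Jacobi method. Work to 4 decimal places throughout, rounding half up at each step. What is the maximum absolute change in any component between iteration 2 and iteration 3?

0.4502

Iteration 1:
  α = (-6 - (2)·-3.0000 - (1)·1.0000) / (7) = -0.1429
  β = (-10 - (3)·2.0000 - (1)·1.0000) / (7) = -2.4286
  γ = (11 - (2)·2.0000 - (-2)·-3.0000) / (5) = 0.2000
Iteration 2:
  α = (-6 - (2)·-2.4286 - (1)·0.2000) / (7) = -0.1918
  β = (-10 - (3)·-0.1429 - (1)·0.2000) / (7) = -1.3959
  γ = (11 - (2)·-0.1429 - (-2)·-2.4286) / (5) = 1.2857
Iteration 3:
  α = (-6 - (2)·-1.3959 - (1)·1.2857) / (7) = -0.6420
  β = (-10 - (3)·-0.1918 - (1)·1.2857) / (7) = -1.5300
  γ = (11 - (2)·-0.1918 - (-2)·-1.3959) / (5) = 1.7184
Change: (-0.4502, -0.1341, 0.4327) → max |·| = 0.4502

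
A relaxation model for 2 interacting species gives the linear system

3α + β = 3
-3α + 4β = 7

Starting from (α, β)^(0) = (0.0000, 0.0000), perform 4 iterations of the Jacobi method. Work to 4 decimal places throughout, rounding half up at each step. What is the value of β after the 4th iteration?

Iteration 1:
  α = (3 - (1)·0.0000) / (3) = 1.0000
  β = (7 - (-3)·0.0000) / (4) = 1.7500
Iteration 2:
  α = (3 - (1)·1.7500) / (3) = 0.4167
  β = (7 - (-3)·1.0000) / (4) = 2.5000
Iteration 3:
  α = (3 - (1)·2.5000) / (3) = 0.1667
  β = (7 - (-3)·0.4167) / (4) = 2.0625
Iteration 4:
  α = (3 - (1)·2.0625) / (3) = 0.3125
  β = (7 - (-3)·0.1667) / (4) = 1.8750

1.8750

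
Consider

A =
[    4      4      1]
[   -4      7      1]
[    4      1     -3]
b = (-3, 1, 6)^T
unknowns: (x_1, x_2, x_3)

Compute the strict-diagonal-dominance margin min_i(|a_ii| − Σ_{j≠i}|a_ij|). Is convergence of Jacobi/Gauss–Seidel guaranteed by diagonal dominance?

-2

row 1: |4| − (4+1) = -1
row 2: |7| − (4+1) = 2
row 3: |-3| − (4+1) = -2
minimum over rows = -2 → not strictly diagonally dominant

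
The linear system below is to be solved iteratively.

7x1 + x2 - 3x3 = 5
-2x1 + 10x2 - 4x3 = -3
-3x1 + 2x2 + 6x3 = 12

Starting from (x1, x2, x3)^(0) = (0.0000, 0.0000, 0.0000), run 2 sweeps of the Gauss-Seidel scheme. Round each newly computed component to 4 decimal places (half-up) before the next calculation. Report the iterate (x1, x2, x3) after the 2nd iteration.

Iteration 1:
  x1 = (5 - (1)·0.0000 - (-3)·0.0000) / (7) = 0.7143
  x2 = (-3 - (-2)·0.7143 - (-4)·0.0000) / (10) = -0.1571
  x3 = (12 - (-3)·0.7143 - (2)·-0.1571) / (6) = 2.4095
Iteration 2:
  x1 = (5 - (1)·-0.1571 - (-3)·2.4095) / (7) = 1.7694
  x2 = (-3 - (-2)·1.7694 - (-4)·2.4095) / (10) = 1.0177
  x3 = (12 - (-3)·1.7694 - (2)·1.0177) / (6) = 2.5455

(1.7694, 1.0177, 2.5455)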